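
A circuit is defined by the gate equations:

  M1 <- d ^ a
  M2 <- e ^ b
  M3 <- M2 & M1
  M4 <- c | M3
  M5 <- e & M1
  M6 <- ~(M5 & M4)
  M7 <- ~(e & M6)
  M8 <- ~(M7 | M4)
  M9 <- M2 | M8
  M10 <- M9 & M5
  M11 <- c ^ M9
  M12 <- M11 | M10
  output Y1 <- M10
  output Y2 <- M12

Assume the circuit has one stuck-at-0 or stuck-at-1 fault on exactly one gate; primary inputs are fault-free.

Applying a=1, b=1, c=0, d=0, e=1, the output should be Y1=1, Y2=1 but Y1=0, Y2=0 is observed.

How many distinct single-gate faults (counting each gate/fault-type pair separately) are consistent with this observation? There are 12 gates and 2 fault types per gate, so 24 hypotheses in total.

Fault-free: M1=1, M2=0, M3=0, M4=0, M5=1, M6=1, M7=0, M8=1, M9=1, M10=1, M11=1, M12=1 → Y1=1, Y2=1. Observed Y1=0, Y2=0.
  M1: none of the 2 fault types match ✗
  M2: none of the 2 fault types match ✗
  M3: stuck-at-1 ✓; others ✗
  M4: stuck-at-1 ✓; others ✗
  M5: none of the 2 fault types match ✗
  M6: stuck-at-0 ✓; others ✗
  M7: stuck-at-1 ✓; others ✗
  M8: stuck-at-0 ✓; others ✗
  M9: stuck-at-0 ✓; others ✗
  M10: none of the 2 fault types match ✗
  M11: none of the 2 fault types match ✗
  M12: none of the 2 fault types match ✗
Consistent faults: {M3 stuck-at-1, M4 stuck-at-1, M6 stuck-at-0, M7 stuck-at-1, M8 stuck-at-0, M9 stuck-at-0} — 6 in all.

6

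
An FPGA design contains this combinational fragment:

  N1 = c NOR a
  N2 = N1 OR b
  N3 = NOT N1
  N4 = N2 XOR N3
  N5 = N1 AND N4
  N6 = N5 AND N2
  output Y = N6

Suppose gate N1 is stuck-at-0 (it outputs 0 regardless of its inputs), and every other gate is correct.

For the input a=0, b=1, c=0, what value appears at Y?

Propagate with N1 forced: N1=0 [stuck-at-0], N2=1, N3=1, N4=0, N5=0, N6=0.
So Y = 0. (Without the fault it would be 1.)

0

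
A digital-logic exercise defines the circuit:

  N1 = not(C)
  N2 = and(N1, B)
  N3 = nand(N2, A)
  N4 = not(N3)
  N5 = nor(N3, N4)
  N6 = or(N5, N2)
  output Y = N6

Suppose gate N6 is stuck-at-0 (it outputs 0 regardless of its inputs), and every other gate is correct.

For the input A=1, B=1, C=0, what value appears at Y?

0

Propagate with N6 forced: N1=1, N2=1, N3=0, N4=1, N5=0, N6=0 [stuck-at-0].
So Y = 0. (Without the fault it would be 1.)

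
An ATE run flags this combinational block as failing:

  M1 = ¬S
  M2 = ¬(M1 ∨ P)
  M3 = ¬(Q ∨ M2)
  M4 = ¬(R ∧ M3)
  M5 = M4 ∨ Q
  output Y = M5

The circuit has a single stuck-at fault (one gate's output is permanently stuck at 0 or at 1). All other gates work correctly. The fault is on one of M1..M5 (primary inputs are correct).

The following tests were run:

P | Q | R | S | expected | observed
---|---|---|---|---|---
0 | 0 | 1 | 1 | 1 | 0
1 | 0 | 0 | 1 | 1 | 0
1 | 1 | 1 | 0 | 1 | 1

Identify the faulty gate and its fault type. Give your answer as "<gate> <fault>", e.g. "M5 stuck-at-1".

M4 stuck-at-0

Fault-free values for test 1 (P=0, Q=0, R=1, S=1): M1=0, M2=1, M3=0, M4=1, M5=1, giving Y=1. Observed 0.
Test 1: faults giving observed 0 are {M1 stuck-at-1, M2 stuck-at-0, M3 stuck-at-1, M4 stuck-at-0, M5 stuck-at-0}.
Test 2 (P=1, Q=0, R=0, S=1): fault-free M1=0, M2=0, M3=1, M4=1, M5=1 → 1; observed 0. Eliminates M1 stuck-at-1, M2 stuck-at-0, M3 stuck-at-1.
Test 3 (P=1, Q=1, R=1, S=0): fault-free M1=1, M2=0, M3=0, M4=1, M5=1 → 1; observed 1. Eliminates M5 stuck-at-0.
Only M4 stuck-at-0 is consistent with every test.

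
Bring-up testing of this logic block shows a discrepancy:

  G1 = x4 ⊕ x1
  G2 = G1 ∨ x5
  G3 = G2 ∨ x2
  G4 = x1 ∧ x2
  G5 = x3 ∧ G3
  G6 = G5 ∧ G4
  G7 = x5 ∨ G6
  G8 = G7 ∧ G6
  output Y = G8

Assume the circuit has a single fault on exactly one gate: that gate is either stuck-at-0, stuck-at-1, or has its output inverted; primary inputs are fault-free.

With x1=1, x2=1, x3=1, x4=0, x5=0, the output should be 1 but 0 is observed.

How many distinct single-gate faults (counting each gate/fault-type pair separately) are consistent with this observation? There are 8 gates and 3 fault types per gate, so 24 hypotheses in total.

12

Fault-free: G1=1, G2=1, G3=1, G4=1, G5=1, G6=1, G7=1, G8=1 → 1. Observed 0.
  G1: none of the 3 fault types match ✗
  G2: none of the 3 fault types match ✗
  G3: stuck-at-0, inverted output ✓; others ✗
  G4: stuck-at-0, inverted output ✓; others ✗
  G5: stuck-at-0, inverted output ✓; others ✗
  G6: stuck-at-0, inverted output ✓; others ✗
  G7: stuck-at-0, inverted output ✓; others ✗
  G8: stuck-at-0, inverted output ✓; others ✗
Consistent faults: {G3 stuck-at-0, G3 inverted output, G4 stuck-at-0, G4 inverted output, G5 stuck-at-0, G5 inverted output, G6 stuck-at-0, G6 inverted output, G7 stuck-at-0, G7 inverted output, G8 stuck-at-0, G8 inverted output} — 12 in all.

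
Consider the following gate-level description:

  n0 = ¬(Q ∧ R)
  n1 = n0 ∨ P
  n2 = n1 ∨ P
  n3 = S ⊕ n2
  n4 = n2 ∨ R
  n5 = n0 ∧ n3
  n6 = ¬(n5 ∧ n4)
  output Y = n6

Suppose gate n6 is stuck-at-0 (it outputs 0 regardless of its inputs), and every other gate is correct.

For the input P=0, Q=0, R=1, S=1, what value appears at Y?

0

Propagate with n6 forced: n0=1, n1=1, n2=1, n3=0, n4=1, n5=0, n6=0 [stuck-at-0].
So Y = 0. (Without the fault it would be 1.)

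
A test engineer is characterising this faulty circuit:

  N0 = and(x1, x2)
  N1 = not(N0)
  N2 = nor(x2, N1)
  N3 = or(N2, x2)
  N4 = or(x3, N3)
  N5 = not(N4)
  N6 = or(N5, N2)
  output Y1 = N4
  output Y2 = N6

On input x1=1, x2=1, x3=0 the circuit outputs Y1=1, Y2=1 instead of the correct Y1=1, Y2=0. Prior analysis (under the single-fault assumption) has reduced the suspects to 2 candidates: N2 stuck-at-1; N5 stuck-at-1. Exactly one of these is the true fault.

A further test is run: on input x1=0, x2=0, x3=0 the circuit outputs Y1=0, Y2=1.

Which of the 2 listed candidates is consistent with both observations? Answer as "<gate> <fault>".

Evaluate each candidate on input x1=0, x2=0, x3=0:
  N2 stuck-at-1: N0=0, N1=1, N2=1 [stuck-at-1], N3=1, N4=1, N5=0, N6=1 → Y1=1, Y2=1 — eliminated
  N5 stuck-at-1: N0=0, N1=1, N2=0, N3=0, N4=0, N5=1 [stuck-at-1], N6=1 → Y1=0, Y2=1 — matches
Only N5 stuck-at-1 reproduces the observed Y1=0, Y2=1.

N5 stuck-at-1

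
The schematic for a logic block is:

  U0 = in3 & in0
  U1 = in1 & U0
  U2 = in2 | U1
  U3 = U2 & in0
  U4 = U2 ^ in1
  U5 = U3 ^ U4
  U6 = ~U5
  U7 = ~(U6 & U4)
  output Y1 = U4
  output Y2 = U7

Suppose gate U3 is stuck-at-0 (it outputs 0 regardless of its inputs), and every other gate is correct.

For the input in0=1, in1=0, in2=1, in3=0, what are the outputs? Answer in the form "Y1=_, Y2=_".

Y1=1, Y2=1

Propagate with U3 forced: U0=0, U1=0, U2=1, U3=0 [stuck-at-0], U4=1, U5=1, U6=0, U7=1.
So the outputs are Y1=1, Y2=1. (Without the fault they would be Y1=1, Y2=0.)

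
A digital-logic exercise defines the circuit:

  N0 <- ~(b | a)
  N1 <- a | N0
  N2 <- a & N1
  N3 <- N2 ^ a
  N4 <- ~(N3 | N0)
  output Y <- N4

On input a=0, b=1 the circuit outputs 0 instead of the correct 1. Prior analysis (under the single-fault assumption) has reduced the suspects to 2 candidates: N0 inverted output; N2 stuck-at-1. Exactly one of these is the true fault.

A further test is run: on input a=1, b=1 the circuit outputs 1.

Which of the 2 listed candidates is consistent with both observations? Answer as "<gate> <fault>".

N2 stuck-at-1

Evaluate each candidate on input a=1, b=1:
  N0 inverted output: N0=1 [inverted output], N1=1, N2=1, N3=0, N4=0 → 0 — eliminated
  N2 stuck-at-1: N0=0, N1=1, N2=1 [stuck-at-1], N3=0, N4=1 → 1 — matches
Only N2 stuck-at-1 reproduces the observed 1.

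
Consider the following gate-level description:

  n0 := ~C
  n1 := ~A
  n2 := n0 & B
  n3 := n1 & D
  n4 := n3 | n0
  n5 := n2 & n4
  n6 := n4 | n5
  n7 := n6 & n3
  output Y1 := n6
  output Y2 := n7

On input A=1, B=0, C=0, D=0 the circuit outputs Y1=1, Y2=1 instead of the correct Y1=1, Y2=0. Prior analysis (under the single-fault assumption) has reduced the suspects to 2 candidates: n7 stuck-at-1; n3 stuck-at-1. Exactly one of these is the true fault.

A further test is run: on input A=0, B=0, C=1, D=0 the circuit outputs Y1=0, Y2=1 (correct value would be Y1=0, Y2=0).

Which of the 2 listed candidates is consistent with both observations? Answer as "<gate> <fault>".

n7 stuck-at-1

Evaluate each candidate on input A=0, B=0, C=1, D=0:
  n7 stuck-at-1: n0=0, n1=1, n2=0, n3=0, n4=0, n5=0, n6=0, n7=1 [stuck-at-1] → Y1=0, Y2=1 — matches
  n3 stuck-at-1: n0=0, n1=1, n2=0, n3=1 [stuck-at-1], n4=1, n5=0, n6=1, n7=1 → Y1=1, Y2=1 — eliminated
Only n7 stuck-at-1 reproduces the observed Y1=0, Y2=1.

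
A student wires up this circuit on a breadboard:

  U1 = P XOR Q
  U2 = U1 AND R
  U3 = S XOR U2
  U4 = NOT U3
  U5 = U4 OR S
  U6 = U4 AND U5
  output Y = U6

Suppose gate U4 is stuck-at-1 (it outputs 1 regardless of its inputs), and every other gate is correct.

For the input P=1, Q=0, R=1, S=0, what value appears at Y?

Propagate with U4 forced: U1=1, U2=1, U3=1, U4=1 [stuck-at-1], U5=1, U6=1.
So Y = 1. (Without the fault it would be 0.)

1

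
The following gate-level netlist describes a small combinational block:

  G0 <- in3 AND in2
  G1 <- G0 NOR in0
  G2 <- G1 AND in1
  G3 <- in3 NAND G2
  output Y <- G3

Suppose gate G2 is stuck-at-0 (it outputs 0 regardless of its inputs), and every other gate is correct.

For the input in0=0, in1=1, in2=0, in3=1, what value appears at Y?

Propagate with G2 forced: G0=0, G1=1, G2=0 [stuck-at-0], G3=1.
So Y = 1. (Without the fault it would be 0.)

1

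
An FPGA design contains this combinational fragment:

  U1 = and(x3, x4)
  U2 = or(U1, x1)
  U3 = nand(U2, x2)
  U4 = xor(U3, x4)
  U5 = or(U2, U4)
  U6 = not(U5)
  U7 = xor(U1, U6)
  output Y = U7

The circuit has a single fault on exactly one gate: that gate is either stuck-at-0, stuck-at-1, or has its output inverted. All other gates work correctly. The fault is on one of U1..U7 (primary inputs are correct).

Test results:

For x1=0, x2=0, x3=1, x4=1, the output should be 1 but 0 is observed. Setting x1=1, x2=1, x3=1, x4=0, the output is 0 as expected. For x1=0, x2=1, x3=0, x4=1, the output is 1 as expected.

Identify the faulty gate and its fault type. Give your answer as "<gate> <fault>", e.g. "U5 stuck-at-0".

U2 stuck-at-0

Fault-free values for test 1 (x1=0, x2=0, x3=1, x4=1): U1=1, U2=1, U3=1, U4=0, U5=1, U6=0, U7=1, giving Y=1. Observed 0.
Test 1: faults giving observed 0 are {U2 stuck-at-0, U2 inverted output, U5 stuck-at-0, U5 inverted output, U6 stuck-at-1, U6 inverted output, U7 stuck-at-0, U7 inverted output}.
Test 2 (x1=1, x2=1, x3=1, x4=0): fault-free U1=0, U2=1, U3=0, U4=0, U5=1, U6=0, U7=0 → 0; observed 0. Eliminates U5 stuck-at-0, U5 inverted output, U6 stuck-at-1, U6 inverted output, U7 inverted output.
Test 3 (x1=0, x2=1, x3=0, x4=1): fault-free U1=0, U2=0, U3=1, U4=0, U5=0, U6=1, U7=1 → 1; observed 1. Eliminates U2 inverted output, U7 stuck-at-0.
Only U2 stuck-at-0 is consistent with every test.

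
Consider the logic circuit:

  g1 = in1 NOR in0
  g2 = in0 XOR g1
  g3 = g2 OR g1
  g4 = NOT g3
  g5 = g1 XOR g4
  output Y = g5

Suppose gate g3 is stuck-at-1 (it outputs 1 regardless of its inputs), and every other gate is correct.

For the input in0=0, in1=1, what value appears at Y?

Propagate with g3 forced: g1=0, g2=0, g3=1 [stuck-at-1], g4=0, g5=0.
So Y = 0. (Without the fault it would be 1.)

0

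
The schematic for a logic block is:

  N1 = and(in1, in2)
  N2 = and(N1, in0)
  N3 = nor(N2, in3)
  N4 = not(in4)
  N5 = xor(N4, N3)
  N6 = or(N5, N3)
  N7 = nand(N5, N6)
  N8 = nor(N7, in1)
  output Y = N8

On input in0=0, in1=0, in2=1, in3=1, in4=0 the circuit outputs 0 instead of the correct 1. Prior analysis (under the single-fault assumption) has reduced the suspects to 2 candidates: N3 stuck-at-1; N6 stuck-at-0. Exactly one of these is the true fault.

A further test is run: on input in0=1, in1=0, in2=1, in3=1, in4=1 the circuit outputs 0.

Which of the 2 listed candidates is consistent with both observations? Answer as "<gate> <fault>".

N6 stuck-at-0

Evaluate each candidate on input in0=1, in1=0, in2=1, in3=1, in4=1:
  N3 stuck-at-1: N1=0, N2=0, N3=1 [stuck-at-1], N4=0, N5=1, N6=1, N7=0, N8=1 → 1 — eliminated
  N6 stuck-at-0: N1=0, N2=0, N3=0, N4=0, N5=0, N6=0 [stuck-at-0], N7=1, N8=0 → 0 — matches
Only N6 stuck-at-0 reproduces the observed 0.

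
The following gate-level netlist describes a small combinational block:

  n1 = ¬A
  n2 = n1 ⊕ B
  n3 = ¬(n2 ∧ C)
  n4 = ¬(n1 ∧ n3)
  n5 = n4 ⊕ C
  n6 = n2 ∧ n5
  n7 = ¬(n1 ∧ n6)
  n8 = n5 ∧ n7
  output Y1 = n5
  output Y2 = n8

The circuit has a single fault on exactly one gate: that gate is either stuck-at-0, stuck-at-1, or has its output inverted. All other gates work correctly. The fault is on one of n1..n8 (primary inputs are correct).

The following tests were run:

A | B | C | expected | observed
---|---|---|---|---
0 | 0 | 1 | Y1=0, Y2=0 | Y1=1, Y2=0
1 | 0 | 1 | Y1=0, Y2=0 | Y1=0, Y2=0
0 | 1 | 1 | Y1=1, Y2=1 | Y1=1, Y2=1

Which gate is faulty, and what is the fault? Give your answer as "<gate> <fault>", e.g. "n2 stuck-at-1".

n3 stuck-at-1

Fault-free values for test 1 (A=0, B=0, C=1): n1=1, n2=1, n3=0, n4=1, n5=0, n6=0, n7=1, n8=0, giving Y1=0, Y2=0. Observed Y1=1, Y2=0.
Test 1: faults giving observed Y1=1, Y2=0 are {n3 stuck-at-1, n3 inverted output, n4 stuck-at-0, n4 inverted output, n5 stuck-at-1, n5 inverted output}.
Test 2 (A=1, B=0, C=1): fault-free n1=0, n2=0, n3=1, n4=1, n5=0, n6=0, n7=1, n8=0 → Y1=0, Y2=0; observed Y1=0, Y2=0. Eliminates n4 stuck-at-0, n4 inverted output, n5 stuck-at-1, n5 inverted output.
Test 3 (A=0, B=1, C=1): fault-free n1=1, n2=0, n3=1, n4=0, n5=1, n6=0, n7=1, n8=1 → Y1=1, Y2=1; observed Y1=1, Y2=1. Eliminates n3 inverted output.
Only n3 stuck-at-1 is consistent with every test.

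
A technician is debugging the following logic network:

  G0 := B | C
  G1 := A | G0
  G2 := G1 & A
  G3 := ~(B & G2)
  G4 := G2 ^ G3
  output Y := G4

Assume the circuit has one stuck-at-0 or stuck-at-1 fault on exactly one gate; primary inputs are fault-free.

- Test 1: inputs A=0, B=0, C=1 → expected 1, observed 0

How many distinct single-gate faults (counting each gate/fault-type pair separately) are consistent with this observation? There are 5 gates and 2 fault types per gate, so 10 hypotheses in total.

Fault-free: G0=1, G1=1, G2=0, G3=1, G4=1 → 1. Observed 0.
  G0 stuck-at-0: output 1 ✗
  G0 stuck-at-1: output 1 ✗
  G1 stuck-at-0: output 1 ✗
  G1 stuck-at-1: output 1 ✗
  G2 stuck-at-0: output 1 ✗
  G2 stuck-at-1: output 0 ✓
  G3 stuck-at-0: output 0 ✓
  G3 stuck-at-1: output 1 ✗
  G4 stuck-at-0: output 0 ✓
  G4 stuck-at-1: output 1 ✗
Consistent faults: {G2 stuck-at-1, G3 stuck-at-0, G4 stuck-at-0} — 3 in all.

3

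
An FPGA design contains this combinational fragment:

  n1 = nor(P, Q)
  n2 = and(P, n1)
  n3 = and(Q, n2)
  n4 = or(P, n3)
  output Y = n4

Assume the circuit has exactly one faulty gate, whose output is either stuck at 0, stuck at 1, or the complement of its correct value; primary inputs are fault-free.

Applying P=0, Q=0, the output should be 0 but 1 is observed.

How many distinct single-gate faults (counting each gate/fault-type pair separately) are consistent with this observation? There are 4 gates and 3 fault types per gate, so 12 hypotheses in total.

4

Fault-free: n1=1, n2=0, n3=0, n4=0 → 0. Observed 1.
  n1 stuck-at-0: output 0 ✗
  n1 stuck-at-1: output 0 ✗
  n1 inverted output: output 0 ✗
  n2 stuck-at-0: output 0 ✗
  n2 stuck-at-1: output 0 ✗
  n2 inverted output: output 0 ✗
  n3 stuck-at-0: output 0 ✗
  n3 stuck-at-1: output 1 ✓
  n3 inverted output: output 1 ✓
  n4 stuck-at-0: output 0 ✗
  n4 stuck-at-1: output 1 ✓
  n4 inverted output: output 1 ✓
Consistent faults: {n3 stuck-at-1, n3 inverted output, n4 stuck-at-1, n4 inverted output} — 4 in all.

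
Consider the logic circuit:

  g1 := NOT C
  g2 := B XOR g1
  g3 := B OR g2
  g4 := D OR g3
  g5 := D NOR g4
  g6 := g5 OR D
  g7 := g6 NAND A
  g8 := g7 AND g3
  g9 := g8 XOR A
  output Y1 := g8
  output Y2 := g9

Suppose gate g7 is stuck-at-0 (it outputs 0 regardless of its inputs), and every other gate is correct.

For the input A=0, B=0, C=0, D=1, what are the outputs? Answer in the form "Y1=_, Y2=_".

Y1=0, Y2=0

Propagate with g7 forced: g1=1, g2=1, g3=1, g4=1, g5=0, g6=1, g7=0 [stuck-at-0], g8=0, g9=0.
So the outputs are Y1=0, Y2=0. (Without the fault they would be Y1=1, Y2=1.)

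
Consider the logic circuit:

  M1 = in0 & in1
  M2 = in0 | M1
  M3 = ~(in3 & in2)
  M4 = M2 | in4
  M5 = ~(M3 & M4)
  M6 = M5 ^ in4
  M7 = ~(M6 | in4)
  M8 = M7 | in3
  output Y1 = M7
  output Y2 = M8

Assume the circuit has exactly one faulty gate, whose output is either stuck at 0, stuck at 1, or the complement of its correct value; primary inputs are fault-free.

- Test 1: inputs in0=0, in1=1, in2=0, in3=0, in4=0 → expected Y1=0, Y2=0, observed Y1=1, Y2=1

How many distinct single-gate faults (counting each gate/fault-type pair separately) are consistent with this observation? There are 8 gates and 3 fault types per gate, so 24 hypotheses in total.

12

Fault-free: M1=0, M2=0, M3=1, M4=0, M5=1, M6=1, M7=0, M8=0 → Y1=0, Y2=0. Observed Y1=1, Y2=1.
  M1: stuck-at-1, inverted output ✓; others ✗
  M2: stuck-at-1, inverted output ✓; others ✗
  M3: none of the 3 fault types match ✗
  M4: stuck-at-1, inverted output ✓; others ✗
  M5: stuck-at-0, inverted output ✓; others ✗
  M6: stuck-at-0, inverted output ✓; others ✗
  M7: stuck-at-1, inverted output ✓; others ✗
  M8: none of the 3 fault types match ✗
Consistent faults: {M1 stuck-at-1, M1 inverted output, M2 stuck-at-1, M2 inverted output, M4 stuck-at-1, M4 inverted output, M5 stuck-at-0, M5 inverted output, M6 stuck-at-0, M6 inverted output, M7 stuck-at-1, M7 inverted output} — 12 in all.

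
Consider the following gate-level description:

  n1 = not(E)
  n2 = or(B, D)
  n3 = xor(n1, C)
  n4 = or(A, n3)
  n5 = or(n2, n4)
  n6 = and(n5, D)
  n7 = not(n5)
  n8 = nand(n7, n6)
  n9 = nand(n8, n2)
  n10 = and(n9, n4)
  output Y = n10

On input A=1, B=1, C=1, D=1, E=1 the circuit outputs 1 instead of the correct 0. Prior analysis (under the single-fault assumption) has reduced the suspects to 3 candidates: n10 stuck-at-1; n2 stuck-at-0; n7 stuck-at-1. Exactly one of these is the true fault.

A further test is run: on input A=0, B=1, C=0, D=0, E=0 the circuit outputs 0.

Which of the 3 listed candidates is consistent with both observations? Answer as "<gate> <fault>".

Evaluate each candidate on input A=0, B=1, C=0, D=0, E=0:
  n10 stuck-at-1: n1=1, n2=1, n3=1, n4=1, n5=1, n6=0, n7=0, n8=1, n9=0, n10=1 [stuck-at-1] → 1 — eliminated
  n2 stuck-at-0: n1=1, n2=0 [stuck-at-0], n3=1, n4=1, n5=1, n6=0, n7=0, n8=1, n9=1, n10=1 → 1 — eliminated
  n7 stuck-at-1: n1=1, n2=1, n3=1, n4=1, n5=1, n6=0, n7=1 [stuck-at-1], n8=1, n9=0, n10=0 → 0 — matches
Only n7 stuck-at-1 reproduces the observed 0.

n7 stuck-at-1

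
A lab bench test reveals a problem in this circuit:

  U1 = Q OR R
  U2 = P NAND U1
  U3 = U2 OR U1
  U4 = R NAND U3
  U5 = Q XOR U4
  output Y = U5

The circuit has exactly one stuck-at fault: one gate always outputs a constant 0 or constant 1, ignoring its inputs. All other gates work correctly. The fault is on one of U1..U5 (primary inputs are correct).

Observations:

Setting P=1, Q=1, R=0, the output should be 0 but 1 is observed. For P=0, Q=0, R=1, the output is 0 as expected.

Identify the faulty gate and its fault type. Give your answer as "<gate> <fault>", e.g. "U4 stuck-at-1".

Fault-free values for test 1 (P=1, Q=1, R=0): U1=1, U2=0, U3=1, U4=1, U5=0, giving Y=0. Observed 1.
Test 1: faults giving observed 1 are {U4 stuck-at-0, U5 stuck-at-1}.
Test 2 (P=0, Q=0, R=1): fault-free U1=1, U2=1, U3=1, U4=0, U5=0 → 0; observed 0. Eliminates U5 stuck-at-1.
Only U4 stuck-at-0 is consistent with every test.

U4 stuck-at-0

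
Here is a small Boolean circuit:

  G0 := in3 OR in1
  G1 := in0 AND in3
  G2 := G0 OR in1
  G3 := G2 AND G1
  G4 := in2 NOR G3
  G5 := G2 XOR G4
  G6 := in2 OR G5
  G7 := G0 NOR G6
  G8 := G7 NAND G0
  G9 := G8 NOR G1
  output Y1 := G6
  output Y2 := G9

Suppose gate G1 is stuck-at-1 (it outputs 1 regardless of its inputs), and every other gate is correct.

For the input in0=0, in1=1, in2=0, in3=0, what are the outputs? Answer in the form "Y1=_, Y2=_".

Y1=1, Y2=0

Propagate with G1 forced: G0=1, G1=1 [stuck-at-1], G2=1, G3=1, G4=0, G5=1, G6=1, G7=0, G8=1, G9=0.
So the outputs are Y1=1, Y2=0. (Without the fault they would be Y1=0, Y2=0.)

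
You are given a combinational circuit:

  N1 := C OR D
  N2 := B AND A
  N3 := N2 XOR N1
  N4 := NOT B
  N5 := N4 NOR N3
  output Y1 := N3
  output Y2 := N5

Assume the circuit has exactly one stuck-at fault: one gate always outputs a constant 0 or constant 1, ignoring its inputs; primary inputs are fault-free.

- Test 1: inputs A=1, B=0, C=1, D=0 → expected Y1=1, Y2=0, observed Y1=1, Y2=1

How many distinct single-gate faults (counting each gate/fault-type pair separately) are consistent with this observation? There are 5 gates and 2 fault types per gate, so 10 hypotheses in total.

Fault-free: N1=1, N2=0, N3=1, N4=1, N5=0 → Y1=1, Y2=0. Observed Y1=1, Y2=1.
  N1 stuck-at-0: output Y1=0, Y2=0 ✗
  N1 stuck-at-1: output Y1=1, Y2=0 ✗
  N2 stuck-at-0: output Y1=1, Y2=0 ✗
  N2 stuck-at-1: output Y1=0, Y2=0 ✗
  N3 stuck-at-0: output Y1=0, Y2=0 ✗
  N3 stuck-at-1: output Y1=1, Y2=0 ✗
  N4 stuck-at-0: output Y1=1, Y2=0 ✗
  N4 stuck-at-1: output Y1=1, Y2=0 ✗
  N5 stuck-at-0: output Y1=1, Y2=0 ✗
  N5 stuck-at-1: output Y1=1, Y2=1 ✓
Consistent faults: {N5 stuck-at-1} — 1 in all.

1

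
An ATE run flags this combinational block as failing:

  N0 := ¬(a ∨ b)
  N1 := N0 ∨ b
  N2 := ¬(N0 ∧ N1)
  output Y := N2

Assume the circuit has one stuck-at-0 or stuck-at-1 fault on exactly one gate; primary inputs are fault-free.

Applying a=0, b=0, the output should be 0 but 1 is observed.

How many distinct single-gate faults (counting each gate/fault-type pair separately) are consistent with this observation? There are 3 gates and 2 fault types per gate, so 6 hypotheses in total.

Fault-free: N0=1, N1=1, N2=0 → 0. Observed 1.
  N0 stuck-at-0: output 1 ✓
  N0 stuck-at-1: output 0 ✗
  N1 stuck-at-0: output 1 ✓
  N1 stuck-at-1: output 0 ✗
  N2 stuck-at-0: output 0 ✗
  N2 stuck-at-1: output 1 ✓
Consistent faults: {N0 stuck-at-0, N1 stuck-at-0, N2 stuck-at-1} — 3 in all.

3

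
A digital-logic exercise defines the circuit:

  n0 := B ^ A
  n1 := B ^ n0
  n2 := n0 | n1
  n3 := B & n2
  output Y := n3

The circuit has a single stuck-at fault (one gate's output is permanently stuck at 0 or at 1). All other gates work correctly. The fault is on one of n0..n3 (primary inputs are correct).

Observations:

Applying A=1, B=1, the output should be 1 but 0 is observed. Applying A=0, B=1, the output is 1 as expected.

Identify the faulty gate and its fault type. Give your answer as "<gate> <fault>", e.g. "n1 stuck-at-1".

Fault-free values for test 1 (A=1, B=1): n0=0, n1=1, n2=1, n3=1, giving Y=1. Observed 0.
Test 1: faults giving observed 0 are {n1 stuck-at-0, n2 stuck-at-0, n3 stuck-at-0}.
Test 2 (A=0, B=1): fault-free n0=1, n1=0, n2=1, n3=1 → 1; observed 1. Eliminates n2 stuck-at-0, n3 stuck-at-0.
Only n1 stuck-at-0 is consistent with every test.

n1 stuck-at-0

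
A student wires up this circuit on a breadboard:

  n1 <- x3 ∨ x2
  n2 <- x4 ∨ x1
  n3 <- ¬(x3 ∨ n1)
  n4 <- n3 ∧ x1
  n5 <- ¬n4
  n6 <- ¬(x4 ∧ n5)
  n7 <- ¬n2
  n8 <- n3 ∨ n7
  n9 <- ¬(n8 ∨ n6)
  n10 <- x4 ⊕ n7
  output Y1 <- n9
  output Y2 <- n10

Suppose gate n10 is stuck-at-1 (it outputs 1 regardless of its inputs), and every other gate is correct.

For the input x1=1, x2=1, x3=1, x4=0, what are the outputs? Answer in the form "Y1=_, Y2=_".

Propagate with n10 forced: n1=1, n2=1, n3=0, n4=0, n5=1, n6=1, n7=0, n8=0, n9=0, n10=1 [stuck-at-1].
So the outputs are Y1=0, Y2=1. (Without the fault they would be Y1=0, Y2=0.)

Y1=0, Y2=1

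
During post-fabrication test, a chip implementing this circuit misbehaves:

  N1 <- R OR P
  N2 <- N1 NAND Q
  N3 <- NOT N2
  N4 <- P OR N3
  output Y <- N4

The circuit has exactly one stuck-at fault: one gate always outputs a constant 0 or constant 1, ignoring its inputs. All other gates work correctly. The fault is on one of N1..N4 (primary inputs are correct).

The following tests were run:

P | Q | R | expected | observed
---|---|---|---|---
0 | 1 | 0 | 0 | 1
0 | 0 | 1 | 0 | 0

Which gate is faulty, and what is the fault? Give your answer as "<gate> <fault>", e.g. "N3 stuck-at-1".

Fault-free values for test 1 (P=0, Q=1, R=0): N1=0, N2=1, N3=0, N4=0, giving Y=0. Observed 1.
Test 1: faults giving observed 1 are {N1 stuck-at-1, N2 stuck-at-0, N3 stuck-at-1, N4 stuck-at-1}.
Test 2 (P=0, Q=0, R=1): fault-free N1=1, N2=1, N3=0, N4=0 → 0; observed 0. Eliminates N2 stuck-at-0, N3 stuck-at-1, N4 stuck-at-1.
Only N1 stuck-at-1 is consistent with every test.

N1 stuck-at-1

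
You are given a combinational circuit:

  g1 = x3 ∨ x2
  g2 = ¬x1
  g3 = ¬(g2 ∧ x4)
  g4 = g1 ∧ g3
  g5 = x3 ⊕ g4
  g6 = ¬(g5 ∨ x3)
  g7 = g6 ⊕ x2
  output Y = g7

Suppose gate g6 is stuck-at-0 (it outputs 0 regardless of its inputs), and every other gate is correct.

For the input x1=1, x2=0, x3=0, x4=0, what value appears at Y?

0

Propagate with g6 forced: g1=0, g2=0, g3=1, g4=0, g5=0, g6=0 [stuck-at-0], g7=0.
So Y = 0. (Without the fault it would be 1.)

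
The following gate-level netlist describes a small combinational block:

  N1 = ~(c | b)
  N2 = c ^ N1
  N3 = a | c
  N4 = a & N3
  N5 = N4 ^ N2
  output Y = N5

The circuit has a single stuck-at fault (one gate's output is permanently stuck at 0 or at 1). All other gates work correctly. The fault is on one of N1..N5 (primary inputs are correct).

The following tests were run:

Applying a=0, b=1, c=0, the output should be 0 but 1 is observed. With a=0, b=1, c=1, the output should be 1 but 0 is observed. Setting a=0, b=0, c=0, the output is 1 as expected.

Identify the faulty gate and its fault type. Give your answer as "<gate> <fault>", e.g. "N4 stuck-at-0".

N1 stuck-at-1

Fault-free values for test 1 (a=0, b=1, c=0): N1=0, N2=0, N3=0, N4=0, N5=0, giving Y=0. Observed 1.
Test 1: faults giving observed 1 are {N1 stuck-at-1, N2 stuck-at-1, N4 stuck-at-1, N5 stuck-at-1}.
Test 2 (a=0, b=1, c=1): fault-free N1=0, N2=1, N3=1, N4=0, N5=1 → 1; observed 0. Eliminates N2 stuck-at-1, N5 stuck-at-1.
Test 3 (a=0, b=0, c=0): fault-free N1=1, N2=1, N3=0, N4=0, N5=1 → 1; observed 1. Eliminates N4 stuck-at-1.
Only N1 stuck-at-1 is consistent with every test.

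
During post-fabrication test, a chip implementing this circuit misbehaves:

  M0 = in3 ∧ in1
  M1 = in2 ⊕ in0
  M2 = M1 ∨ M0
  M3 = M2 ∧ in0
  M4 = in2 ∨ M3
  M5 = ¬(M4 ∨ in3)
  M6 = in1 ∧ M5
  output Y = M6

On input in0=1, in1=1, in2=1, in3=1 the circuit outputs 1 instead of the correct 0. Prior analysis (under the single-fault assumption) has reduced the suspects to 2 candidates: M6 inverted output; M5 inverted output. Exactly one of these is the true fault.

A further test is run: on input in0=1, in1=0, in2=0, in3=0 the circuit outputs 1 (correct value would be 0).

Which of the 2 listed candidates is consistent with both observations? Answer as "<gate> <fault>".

M6 inverted output

Evaluate each candidate on input in0=1, in1=0, in2=0, in3=0:
  M6 inverted output: M0=0, M1=1, M2=1, M3=1, M4=1, M5=0, M6=1 [inverted output] → 1 — matches
  M5 inverted output: M0=0, M1=1, M2=1, M3=1, M4=1, M5=1 [inverted output], M6=0 → 0 — eliminated
Only M6 inverted output reproduces the observed 1.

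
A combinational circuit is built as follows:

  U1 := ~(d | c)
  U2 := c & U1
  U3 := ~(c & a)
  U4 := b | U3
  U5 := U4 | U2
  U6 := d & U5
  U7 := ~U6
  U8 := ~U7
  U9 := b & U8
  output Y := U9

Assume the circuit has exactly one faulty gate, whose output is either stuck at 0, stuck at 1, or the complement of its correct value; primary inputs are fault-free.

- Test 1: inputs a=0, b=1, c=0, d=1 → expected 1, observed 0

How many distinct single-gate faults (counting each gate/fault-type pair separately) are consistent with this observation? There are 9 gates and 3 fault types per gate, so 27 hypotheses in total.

Fault-free: U1=0, U2=0, U3=1, U4=1, U5=1, U6=1, U7=0, U8=1, U9=1 → 1. Observed 0.
  U1: none of the 3 fault types match ✗
  U2: none of the 3 fault types match ✗
  U3: none of the 3 fault types match ✗
  U4: stuck-at-0, inverted output ✓; others ✗
  U5: stuck-at-0, inverted output ✓; others ✗
  U6: stuck-at-0, inverted output ✓; others ✗
  U7: stuck-at-1, inverted output ✓; others ✗
  U8: stuck-at-0, inverted output ✓; others ✗
  U9: stuck-at-0, inverted output ✓; others ✗
Consistent faults: {U4 stuck-at-0, U4 inverted output, U5 stuck-at-0, U5 inverted output, U6 stuck-at-0, U6 inverted output, U7 stuck-at-1, U7 inverted output, U8 stuck-at-0, U8 inverted output, U9 stuck-at-0, U9 inverted output} — 12 in all.

12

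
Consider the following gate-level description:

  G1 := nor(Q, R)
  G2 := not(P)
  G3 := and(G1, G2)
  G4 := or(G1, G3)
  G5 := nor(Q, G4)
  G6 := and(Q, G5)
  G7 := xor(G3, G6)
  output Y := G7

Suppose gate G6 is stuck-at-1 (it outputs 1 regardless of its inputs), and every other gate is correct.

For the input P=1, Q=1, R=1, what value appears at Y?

Propagate with G6 forced: G1=0, G2=0, G3=0, G4=0, G5=0, G6=1 [stuck-at-1], G7=1.
So Y = 1. (Without the fault it would be 0.)

1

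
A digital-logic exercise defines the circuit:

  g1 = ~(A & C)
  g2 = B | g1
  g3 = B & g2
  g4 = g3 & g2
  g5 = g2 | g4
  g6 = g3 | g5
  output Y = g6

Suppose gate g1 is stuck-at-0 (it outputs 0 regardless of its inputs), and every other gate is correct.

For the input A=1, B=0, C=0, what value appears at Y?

Propagate with g1 forced: g1=0 [stuck-at-0], g2=0, g3=0, g4=0, g5=0, g6=0.
So Y = 0. (Without the fault it would be 1.)

0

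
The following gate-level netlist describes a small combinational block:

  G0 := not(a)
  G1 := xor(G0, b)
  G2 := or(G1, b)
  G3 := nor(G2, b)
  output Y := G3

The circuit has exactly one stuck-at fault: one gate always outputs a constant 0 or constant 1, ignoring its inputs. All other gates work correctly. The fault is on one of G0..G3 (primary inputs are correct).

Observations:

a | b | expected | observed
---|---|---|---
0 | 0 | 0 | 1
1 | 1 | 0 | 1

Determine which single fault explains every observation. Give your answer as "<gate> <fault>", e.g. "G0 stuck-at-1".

Fault-free values for test 1 (a=0, b=0): G0=1, G1=1, G2=1, G3=0, giving Y=0. Observed 1.
Test 1: faults giving observed 1 are {G0 stuck-at-0, G1 stuck-at-0, G2 stuck-at-0, G3 stuck-at-1}.
Test 2 (a=1, b=1): fault-free G0=0, G1=1, G2=1, G3=0 → 0; observed 1. Eliminates G0 stuck-at-0, G1 stuck-at-0, G2 stuck-at-0.
Only G3 stuck-at-1 is consistent with every test.

G3 stuck-at-1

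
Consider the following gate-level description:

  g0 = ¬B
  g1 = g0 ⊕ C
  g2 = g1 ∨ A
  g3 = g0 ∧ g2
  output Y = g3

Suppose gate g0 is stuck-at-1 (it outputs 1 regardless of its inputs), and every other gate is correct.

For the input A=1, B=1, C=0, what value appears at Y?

Propagate with g0 forced: g0=1 [stuck-at-1], g1=1, g2=1, g3=1.
So Y = 1. (Without the fault it would be 0.)

1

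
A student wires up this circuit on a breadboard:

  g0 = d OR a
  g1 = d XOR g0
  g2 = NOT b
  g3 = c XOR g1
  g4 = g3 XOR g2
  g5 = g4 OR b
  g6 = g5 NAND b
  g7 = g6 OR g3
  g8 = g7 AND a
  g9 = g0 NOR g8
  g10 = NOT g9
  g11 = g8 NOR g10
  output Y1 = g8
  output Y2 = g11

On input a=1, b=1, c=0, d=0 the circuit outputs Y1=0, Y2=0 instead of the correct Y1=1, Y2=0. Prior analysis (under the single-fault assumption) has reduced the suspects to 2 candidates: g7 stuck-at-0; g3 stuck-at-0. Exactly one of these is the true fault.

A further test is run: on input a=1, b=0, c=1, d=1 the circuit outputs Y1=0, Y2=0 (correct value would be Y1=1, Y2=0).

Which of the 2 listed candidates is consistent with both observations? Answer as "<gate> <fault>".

Evaluate each candidate on input a=1, b=0, c=1, d=1:
  g7 stuck-at-0: g0=1, g1=0, g2=1, g3=1, g4=0, g5=0, g6=1, g7=0 [stuck-at-0], g8=0, g9=0, g10=1, g11=0 → Y1=0, Y2=0 — matches
  g3 stuck-at-0: g0=1, g1=0, g2=1, g3=0 [stuck-at-0], g4=1, g5=1, g6=1, g7=1, g8=1, g9=0, g10=1, g11=0 → Y1=1, Y2=0 — eliminated
Only g7 stuck-at-0 reproduces the observed Y1=0, Y2=0.

g7 stuck-at-0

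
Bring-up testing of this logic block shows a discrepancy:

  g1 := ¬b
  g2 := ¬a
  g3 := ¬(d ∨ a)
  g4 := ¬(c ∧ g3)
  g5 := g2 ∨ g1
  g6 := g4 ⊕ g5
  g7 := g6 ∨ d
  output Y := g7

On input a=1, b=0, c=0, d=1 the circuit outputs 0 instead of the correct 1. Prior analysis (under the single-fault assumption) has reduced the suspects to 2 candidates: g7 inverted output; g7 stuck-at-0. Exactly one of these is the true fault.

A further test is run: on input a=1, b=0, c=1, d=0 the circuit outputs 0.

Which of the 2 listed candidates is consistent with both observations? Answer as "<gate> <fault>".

Evaluate each candidate on input a=1, b=0, c=1, d=0:
  g7 inverted output: g1=1, g2=0, g3=0, g4=1, g5=1, g6=0, g7=1 [inverted output] → 1 — eliminated
  g7 stuck-at-0: g1=1, g2=0, g3=0, g4=1, g5=1, g6=0, g7=0 [stuck-at-0] → 0 — matches
Only g7 stuck-at-0 reproduces the observed 0.

g7 stuck-at-0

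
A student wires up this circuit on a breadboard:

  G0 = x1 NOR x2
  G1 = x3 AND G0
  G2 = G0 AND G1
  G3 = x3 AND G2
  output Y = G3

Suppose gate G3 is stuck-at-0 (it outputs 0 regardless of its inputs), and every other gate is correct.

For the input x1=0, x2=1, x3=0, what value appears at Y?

0

Propagate with G3 forced: G0=0, G1=0, G2=0, G3=0 [stuck-at-0].
So Y = 0. (Same as the fault-free value — the fault is masked on this input.)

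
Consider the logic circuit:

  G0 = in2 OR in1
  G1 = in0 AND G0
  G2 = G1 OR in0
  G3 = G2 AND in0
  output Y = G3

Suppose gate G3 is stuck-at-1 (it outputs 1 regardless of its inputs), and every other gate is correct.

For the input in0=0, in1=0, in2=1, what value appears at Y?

1

Propagate with G3 forced: G0=1, G1=0, G2=0, G3=1 [stuck-at-1].
So Y = 1. (Without the fault it would be 0.)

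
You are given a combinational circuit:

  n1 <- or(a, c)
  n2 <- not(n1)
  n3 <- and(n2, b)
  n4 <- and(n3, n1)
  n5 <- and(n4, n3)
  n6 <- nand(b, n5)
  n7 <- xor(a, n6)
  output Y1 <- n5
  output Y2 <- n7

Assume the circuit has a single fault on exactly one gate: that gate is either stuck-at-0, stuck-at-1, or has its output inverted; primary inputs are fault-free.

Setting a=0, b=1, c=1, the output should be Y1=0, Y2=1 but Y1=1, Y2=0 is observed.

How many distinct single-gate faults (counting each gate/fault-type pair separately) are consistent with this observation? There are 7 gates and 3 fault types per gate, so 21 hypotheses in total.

Fault-free: n1=1, n2=0, n3=0, n4=0, n5=0, n6=1, n7=1 → Y1=0, Y2=1. Observed Y1=1, Y2=0.
  n1: none of the 3 fault types match ✗
  n2: stuck-at-1, inverted output ✓; others ✗
  n3: stuck-at-1, inverted output ✓; others ✗
  n4: none of the 3 fault types match ✗
  n5: stuck-at-1, inverted output ✓; others ✗
  n6: none of the 3 fault types match ✗
  n7: none of the 3 fault types match ✗
Consistent faults: {n2 stuck-at-1, n2 inverted output, n3 stuck-at-1, n3 inverted output, n5 stuck-at-1, n5 inverted output} — 6 in all.

6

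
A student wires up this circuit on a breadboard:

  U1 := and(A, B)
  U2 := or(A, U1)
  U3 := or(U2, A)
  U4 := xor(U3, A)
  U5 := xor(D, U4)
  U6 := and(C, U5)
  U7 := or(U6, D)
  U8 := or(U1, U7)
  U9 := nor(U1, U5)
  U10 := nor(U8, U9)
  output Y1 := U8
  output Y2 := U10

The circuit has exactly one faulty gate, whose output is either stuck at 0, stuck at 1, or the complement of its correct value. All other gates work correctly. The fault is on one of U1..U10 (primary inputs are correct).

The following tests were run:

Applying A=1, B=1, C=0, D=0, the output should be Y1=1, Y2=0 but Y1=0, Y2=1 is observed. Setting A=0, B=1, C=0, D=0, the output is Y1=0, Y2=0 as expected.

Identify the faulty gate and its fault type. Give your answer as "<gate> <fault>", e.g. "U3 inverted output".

Fault-free values for test 1 (A=1, B=1, C=0, D=0): U1=1, U2=1, U3=1, U4=0, U5=0, U6=0, U7=0, U8=1, U9=0, U10=0, giving Y1=1, Y2=0. Observed Y1=0, Y2=1.
Test 1: faults giving observed Y1=0, Y2=1 are {U8 stuck-at-0, U8 inverted output}.
Test 2 (A=0, B=1, C=0, D=0): fault-free U1=0, U2=0, U3=0, U4=0, U5=0, U6=0, U7=0, U8=0, U9=1, U10=0 → Y1=0, Y2=0; observed Y1=0, Y2=0. Eliminates U8 inverted output.
Only U8 stuck-at-0 is consistent with every test.

U8 stuck-at-0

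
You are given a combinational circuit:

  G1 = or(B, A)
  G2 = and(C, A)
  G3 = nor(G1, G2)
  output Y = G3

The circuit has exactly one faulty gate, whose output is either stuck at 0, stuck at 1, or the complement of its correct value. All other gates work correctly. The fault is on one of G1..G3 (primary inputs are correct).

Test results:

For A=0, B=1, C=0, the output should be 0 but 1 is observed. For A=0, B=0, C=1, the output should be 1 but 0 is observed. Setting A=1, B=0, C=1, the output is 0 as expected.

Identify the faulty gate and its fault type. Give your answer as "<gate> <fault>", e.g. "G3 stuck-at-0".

G1 inverted output

Fault-free values for test 1 (A=0, B=1, C=0): G1=1, G2=0, G3=0, giving Y=0. Observed 1.
Test 1: faults giving observed 1 are {G1 stuck-at-0, G1 inverted output, G3 stuck-at-1, G3 inverted output}.
Test 2 (A=0, B=0, C=1): fault-free G1=0, G2=0, G3=1 → 1; observed 0. Eliminates G1 stuck-at-0, G3 stuck-at-1.
Test 3 (A=1, B=0, C=1): fault-free G1=1, G2=1, G3=0 → 0; observed 0. Eliminates G3 inverted output.
Only G1 inverted output is consistent with every test.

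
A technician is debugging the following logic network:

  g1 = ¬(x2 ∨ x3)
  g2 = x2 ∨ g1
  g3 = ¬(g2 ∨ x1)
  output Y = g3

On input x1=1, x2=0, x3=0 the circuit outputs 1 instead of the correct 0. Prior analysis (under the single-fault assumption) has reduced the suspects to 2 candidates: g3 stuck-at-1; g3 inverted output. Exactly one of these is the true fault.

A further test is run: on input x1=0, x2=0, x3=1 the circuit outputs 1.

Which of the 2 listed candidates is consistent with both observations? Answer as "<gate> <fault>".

Evaluate each candidate on input x1=0, x2=0, x3=1:
  g3 stuck-at-1: g1=0, g2=0, g3=1 [stuck-at-1] → 1 — matches
  g3 inverted output: g1=0, g2=0, g3=0 [inverted output] → 0 — eliminated
Only g3 stuck-at-1 reproduces the observed 1.

g3 stuck-at-1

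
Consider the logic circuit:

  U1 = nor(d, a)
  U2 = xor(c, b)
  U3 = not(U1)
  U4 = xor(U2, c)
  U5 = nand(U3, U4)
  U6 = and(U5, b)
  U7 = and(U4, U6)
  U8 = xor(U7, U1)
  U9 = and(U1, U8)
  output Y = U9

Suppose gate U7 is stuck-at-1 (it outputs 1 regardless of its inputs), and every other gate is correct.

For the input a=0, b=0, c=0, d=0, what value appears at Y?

Propagate with U7 forced: U1=1, U2=0, U3=0, U4=0, U5=1, U6=0, U7=1 [stuck-at-1], U8=0, U9=0.
So Y = 0. (Without the fault it would be 1.)

0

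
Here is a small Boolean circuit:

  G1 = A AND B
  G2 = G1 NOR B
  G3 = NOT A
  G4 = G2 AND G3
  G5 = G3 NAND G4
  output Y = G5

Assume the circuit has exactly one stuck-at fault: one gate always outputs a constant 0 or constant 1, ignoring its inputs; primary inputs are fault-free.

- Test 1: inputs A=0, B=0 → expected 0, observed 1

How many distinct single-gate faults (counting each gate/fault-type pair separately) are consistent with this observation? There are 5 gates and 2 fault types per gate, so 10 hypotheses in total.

5

Fault-free: G1=0, G2=1, G3=1, G4=1, G5=0 → 0. Observed 1.
  G1 stuck-at-0: output 0 ✗
  G1 stuck-at-1: output 1 ✓
  G2 stuck-at-0: output 1 ✓
  G2 stuck-at-1: output 0 ✗
  G3 stuck-at-0: output 1 ✓
  G3 stuck-at-1: output 0 ✗
  G4 stuck-at-0: output 1 ✓
  G4 stuck-at-1: output 0 ✗
  G5 stuck-at-0: output 0 ✗
  G5 stuck-at-1: output 1 ✓
Consistent faults: {G1 stuck-at-1, G2 stuck-at-0, G3 stuck-at-0, G4 stuck-at-0, G5 stuck-at-1} — 5 in all.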